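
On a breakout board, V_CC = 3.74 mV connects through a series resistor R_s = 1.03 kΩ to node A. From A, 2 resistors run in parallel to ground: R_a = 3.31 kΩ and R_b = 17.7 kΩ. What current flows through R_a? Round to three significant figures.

Equivalent of the parallel group: R_p = 2.789 kΩ.
V_A by voltage divider: V_A = 3.74 × 2.789/(1.03 + 2.789) = 2.731 mV.
I(R_a) = V_A / R_a = 2.731/3.31 = 0.8251 µA.

I ≈ 0.825 µA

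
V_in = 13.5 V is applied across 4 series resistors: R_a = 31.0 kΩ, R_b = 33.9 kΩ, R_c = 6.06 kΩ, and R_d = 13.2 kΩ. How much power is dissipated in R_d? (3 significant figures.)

P ≈ 0.340 mW

ΣR = 84.16 kΩ → I = 13.5/84.16 = 0.1604 mA.
P = I²R = 0.02573 × 13.2 = 0.3396 mW.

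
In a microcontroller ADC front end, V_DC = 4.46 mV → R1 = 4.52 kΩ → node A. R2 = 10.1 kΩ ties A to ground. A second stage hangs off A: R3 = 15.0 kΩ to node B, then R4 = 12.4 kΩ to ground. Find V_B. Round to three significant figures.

V_B ≈ 1.25 mV

Node A sees R2 in parallel with the series input of stage 2, R3 + R4 = 27.40 kΩ.
R2 ‖ (R3+R4) = 7.380 kΩ.
First divider: V_A = V_DC · 7.380/(4.52 + 7.380) = 2.766 mV.
Then the unloaded second divider: V_B = V_A × R4/(R3+R4) = 2.766 × 0.4526 = 1.252 mV.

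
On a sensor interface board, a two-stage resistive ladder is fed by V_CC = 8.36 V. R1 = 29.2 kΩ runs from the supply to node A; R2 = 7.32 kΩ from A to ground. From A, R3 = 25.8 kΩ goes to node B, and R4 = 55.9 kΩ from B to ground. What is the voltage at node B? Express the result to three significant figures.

V_B ≈ 1.07 V

Node A sees R2 in parallel with the series input of stage 2, R3 + R4 = 81.70 kΩ.
R2 ‖ (R3+R4) = 6.718 kΩ.
V_A = 8.36 × 6.718/(29.2 + 6.718) = 1.564 V.
Then the unloaded second divider: V_B = V_A × R4/(R3+R4) = 1.564 × 0.6842 = 1.070 V.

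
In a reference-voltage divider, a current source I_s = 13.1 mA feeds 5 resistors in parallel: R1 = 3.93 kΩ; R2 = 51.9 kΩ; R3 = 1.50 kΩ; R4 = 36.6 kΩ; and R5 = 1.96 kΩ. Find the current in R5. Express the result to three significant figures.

I ≈ 4.52 mA

Conductances: ΣG = 1/3.93 + 1/51.9 + 1/1.50 + 1/36.6 + 1/1.96 = 1.478 (1/kΩ).
R5 takes the fraction G_k/ΣG = 0.5102/1.478 = 0.3452, so I = 13.1 × 0.3452 = 4.522 mA.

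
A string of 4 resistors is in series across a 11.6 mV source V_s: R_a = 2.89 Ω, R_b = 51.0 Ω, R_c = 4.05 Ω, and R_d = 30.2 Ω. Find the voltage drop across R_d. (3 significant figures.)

Series total: ΣR = 2.89 + 51.0 + 4.05 + 30.2 = 88.14 Ω.
V = V_s · R/ΣR = 11.6 × 0.3426 = 3.975 mV.

V ≈ 3.97 mV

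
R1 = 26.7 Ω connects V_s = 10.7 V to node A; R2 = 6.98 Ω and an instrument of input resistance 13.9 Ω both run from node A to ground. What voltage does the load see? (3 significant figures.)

V_out ≈ 1.59 V

R2 ‖ R_L = (6.98 × 13.9)/(6.98 + 13.9) = 4.647 Ω.
Now apply the divider: V_out = 10.7 × 0.1482 = 1.586 V.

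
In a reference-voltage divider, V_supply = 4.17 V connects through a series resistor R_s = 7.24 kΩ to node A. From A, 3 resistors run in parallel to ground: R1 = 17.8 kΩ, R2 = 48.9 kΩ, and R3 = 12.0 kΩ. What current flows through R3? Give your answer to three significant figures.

Parallel bank: R_p = 1/(1/17.8 + 1/48.9 + 1/12.0) = 6.251 kΩ.
Node voltage V_A = V_supply · R_p/(R_s + R_p) = 4.17 × 0.4634 = 1.932 V.
I(R3) = V_A / R3 = 1.932/12.0 = 0.1610 mA.

I ≈ 0.161 mA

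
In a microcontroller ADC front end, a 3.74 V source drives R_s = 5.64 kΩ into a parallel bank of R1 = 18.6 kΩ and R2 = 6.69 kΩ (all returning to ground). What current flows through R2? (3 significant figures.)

I ≈ 0.260 mA

Combine the parallel branches: R_p = (1/18.6 + 1/6.69)⁻¹ = 4.920 kΩ.
Node voltage V_A = V_DC · R_p/(R_s + R_p) = 3.74 × 0.4659 = 1.743 V.
I(R2) = V_A / R2 = 1.743/6.69 = 0.2605 mA.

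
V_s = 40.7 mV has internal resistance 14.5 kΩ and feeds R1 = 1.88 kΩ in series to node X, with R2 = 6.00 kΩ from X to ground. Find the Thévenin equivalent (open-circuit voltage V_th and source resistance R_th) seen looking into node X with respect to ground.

V_th ≈ 10.9 mV, R_th ≈ 4.39 kΩ

R1' = 14.5 + 1.88 = 16.38 kΩ (source resistance + R1).
Open-circuit (no load on X): V_th = V_s · R2/(R1' + R2) = 40.7 × 6.00/(16.38 + 6.00) = 10.91 mV.
With V_s suppressed (replaced by a short), R_th = R1' ‖ R2 = (16.38 × 6.00)/(16.38 + 6.00) = 4.391 kΩ.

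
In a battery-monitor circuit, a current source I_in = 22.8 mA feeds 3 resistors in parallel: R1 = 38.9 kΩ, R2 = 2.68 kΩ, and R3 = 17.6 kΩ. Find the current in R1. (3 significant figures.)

I ≈ 1.29 mA

Total conductance ΣG = 1/38.9 + 1/2.68 + 1/17.6 = 0.4557 (units of 1/kΩ).
By the current-divider rule, I = I_in · G_k/ΣG = 22.8 × 0.05642 = 1.286 mA.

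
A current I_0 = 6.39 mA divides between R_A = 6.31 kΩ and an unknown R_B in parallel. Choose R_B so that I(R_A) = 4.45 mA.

Two-branch current divider: I_A = I_0 · R_B/(R_A + R_B).
4.45/6.39 = R_B/(R_A + R_B) → R_B = R_A · (0.6964)/(1 − 0.6964) = 6.31 × 2.294 = 14.47 kΩ.

R_B ≈ 14.5 kΩ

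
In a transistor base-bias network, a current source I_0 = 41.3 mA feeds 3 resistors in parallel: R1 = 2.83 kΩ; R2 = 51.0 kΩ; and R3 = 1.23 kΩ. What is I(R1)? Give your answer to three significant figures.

Total conductance ΣG = 1/2.83 + 1/51.0 + 1/1.23 = 1.186 (units of 1/kΩ).
R1 takes the fraction G_k/ΣG = 0.3534/1.186 = 0.2979, so I = 41.3 × 0.2979 = 12.31 mA.

I ≈ 12.3 mA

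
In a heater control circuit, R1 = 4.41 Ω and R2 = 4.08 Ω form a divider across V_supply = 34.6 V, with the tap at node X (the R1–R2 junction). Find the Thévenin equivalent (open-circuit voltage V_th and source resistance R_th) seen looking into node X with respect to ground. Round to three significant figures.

V_th ≈ 16.6 V, R_th ≈ 2.12 Ω

Open-circuit (no load on X): V_th = V_supply · R2/(R1 + R2) = 34.6 × 4.08/(4.410 + 4.08) = 16.63 V.
With V_supply suppressed (replaced by a short), R_th = R1 ‖ R2 = (4.410 × 4.08)/(4.410 + 4.08) = 2.119 Ω.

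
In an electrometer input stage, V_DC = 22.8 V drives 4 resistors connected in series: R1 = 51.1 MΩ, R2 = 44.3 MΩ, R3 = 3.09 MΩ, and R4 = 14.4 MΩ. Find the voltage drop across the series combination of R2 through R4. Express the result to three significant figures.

ΣR = 51.1 + 44.3 + 3.09 + 14.4 = 112.9 MΩ.
R_{R2..R4} = 44.3 + 3.09 + 14.4 = 61.79 MΩ.
By the voltage-divider rule, V = 22.8 × 61.79/112.9 = 12.48 V.

V ≈ 12.5 V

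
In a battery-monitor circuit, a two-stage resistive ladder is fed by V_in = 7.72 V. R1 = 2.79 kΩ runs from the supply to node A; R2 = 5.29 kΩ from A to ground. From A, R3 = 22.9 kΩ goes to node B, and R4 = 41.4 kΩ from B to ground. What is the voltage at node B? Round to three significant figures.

Node A sees R2 in parallel with the series input of stage 2, R3 + R4 = 64.30 kΩ.
R2 ‖ (R3+R4) = 4.888 kΩ.
First divider: V_A = V_in · 4.888/(2.79 + 4.888) = 4.915 V.
Then the unloaded second divider: V_B = V_A × R4/(R3+R4) = 4.915 × 0.6439 = 3.164 V.

V_B ≈ 3.16 V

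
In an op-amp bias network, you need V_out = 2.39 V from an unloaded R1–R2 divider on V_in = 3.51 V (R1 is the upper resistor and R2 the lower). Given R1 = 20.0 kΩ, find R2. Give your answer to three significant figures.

V_out/V_in = R2/(R1+R2) = 0.6809.
Rearranging, R2 = R1·k/(1−k) = 20.0 × 2.134 = 42.68 kΩ.

R2 ≈ 42.7 kΩ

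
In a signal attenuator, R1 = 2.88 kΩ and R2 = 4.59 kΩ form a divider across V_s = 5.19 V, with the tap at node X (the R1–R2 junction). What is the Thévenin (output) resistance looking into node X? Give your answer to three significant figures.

R_th ≈ 1.77 kΩ

Looking into X with the source shorted: R_th = R1·R2/(R1+R2) = 2.880 × 4.59/7.470 = 1.770 kΩ.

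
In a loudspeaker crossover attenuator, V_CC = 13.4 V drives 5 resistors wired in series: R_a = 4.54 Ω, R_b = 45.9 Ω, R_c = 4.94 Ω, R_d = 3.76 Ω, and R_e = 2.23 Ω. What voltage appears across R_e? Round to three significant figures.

V ≈ 0.487 V

Total series resistance ΣR = 4.54 + 45.9 + 4.94 + 3.76 + 2.23 = 61.37 Ω.
V = V_CC · R/ΣR = 13.4 × 0.03634 = 0.4869 V.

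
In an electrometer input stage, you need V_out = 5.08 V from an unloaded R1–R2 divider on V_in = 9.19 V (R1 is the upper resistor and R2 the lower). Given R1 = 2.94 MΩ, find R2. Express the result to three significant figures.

V_out/V_in = R2/(R1+R2) = 0.5528.
R2 = R1 · 0.5528/(1 − 0.5528) = 3.634 MΩ.

R2 ≈ 3.63 MΩ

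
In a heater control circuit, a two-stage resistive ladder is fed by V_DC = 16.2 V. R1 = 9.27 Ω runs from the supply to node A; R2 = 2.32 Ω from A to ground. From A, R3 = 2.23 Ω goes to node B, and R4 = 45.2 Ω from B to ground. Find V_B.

The second stage (R3 + R4 = 47.43 Ω) loads node A in parallel with R2.
Effective lower resistance at A: R2 ‖ 47.43 = 2.212 Ω.
V_A = 16.2 × 2.212/(9.27 + 2.212) = 3.121 V.
Stage 2 is unloaded, so V_B = V_A · R4/(R3+R4) = 3.121 × 45.2/47.43 = 2.974 V.

V_B ≈ 2.97 V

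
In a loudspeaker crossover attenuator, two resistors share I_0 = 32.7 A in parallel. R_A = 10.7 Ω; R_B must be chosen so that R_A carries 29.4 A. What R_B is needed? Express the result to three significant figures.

In a two-way split, I_A/I_0 = R_B/(R_A + R_B).
With f = 0.8991, R_B = R_A · f/(1−f) = 10.7 × 8.909 = 95.33 Ω.

R_B ≈ 95.3 Ω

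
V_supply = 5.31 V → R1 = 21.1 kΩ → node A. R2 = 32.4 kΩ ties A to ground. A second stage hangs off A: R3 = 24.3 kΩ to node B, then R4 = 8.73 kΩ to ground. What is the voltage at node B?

V_B ≈ 0.613 V

The second stage (R3 + R4 = 33.03 kΩ) loads node A in parallel with R2.
R2 ‖ (R3+R4) = 16.36 kΩ.
So V_A = 5.31 × 0.4367 = 2.319 V.
V_B = V_A × 0.2643 = 0.6129 V.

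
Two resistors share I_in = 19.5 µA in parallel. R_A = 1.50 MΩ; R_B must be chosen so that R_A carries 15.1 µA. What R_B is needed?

R_B ≈ 5.15 MΩ

Two-branch current divider: I_A = I_in · R_B/(R_A + R_B).
With f = 0.7744, R_B = R_A · f/(1−f) = 1.50 × 3.432 = 5.148 MΩ.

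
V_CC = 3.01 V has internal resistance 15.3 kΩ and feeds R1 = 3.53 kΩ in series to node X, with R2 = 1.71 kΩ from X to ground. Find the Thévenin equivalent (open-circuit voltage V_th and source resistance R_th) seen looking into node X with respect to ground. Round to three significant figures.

R1' = 15.3 + 3.53 = 18.83 kΩ (source resistance + R1).
V_th is the unloaded tap voltage: V_CC · R2/(R1'+R2) = 3.01 × 0.08325 = 0.2506 V.
With V_CC suppressed (replaced by a short), R_th = R1' ‖ R2 = (18.83 × 1.71)/(18.83 + 1.71) = 1.568 kΩ.

V_th ≈ 0.251 V, R_th ≈ 1.57 kΩ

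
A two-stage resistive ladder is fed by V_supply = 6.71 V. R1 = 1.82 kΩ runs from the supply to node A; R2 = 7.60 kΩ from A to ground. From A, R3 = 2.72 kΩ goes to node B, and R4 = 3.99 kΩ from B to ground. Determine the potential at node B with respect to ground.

Node A sees R2 in parallel with the series input of stage 2, R3 + R4 = 6.710 kΩ.
Effective lower resistance at A: R2 ‖ 6.710 = 3.564 kΩ.
First divider: V_A = V_supply · 3.564/(1.82 + 3.564) = 4.442 V.
V_B = V_A × 0.5946 = 2.641 V.

V_B ≈ 2.64 V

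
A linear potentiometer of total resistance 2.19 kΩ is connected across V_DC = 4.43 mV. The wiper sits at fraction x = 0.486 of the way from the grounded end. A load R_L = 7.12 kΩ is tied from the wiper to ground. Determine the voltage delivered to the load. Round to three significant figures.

The pot divides into 1.126 kΩ above the wiper and 1.064 kΩ below.
(x·R_p) ‖ R_L = 0.9259 kΩ.
V_out = 4.43 × 0.9259/(1.126 + 0.9259) = 1.999 mV.

V_out ≈ 2.00 mV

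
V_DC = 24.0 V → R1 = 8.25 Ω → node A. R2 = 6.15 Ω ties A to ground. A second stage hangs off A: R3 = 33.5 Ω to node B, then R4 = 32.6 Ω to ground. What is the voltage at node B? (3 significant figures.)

V_B ≈ 4.80 V

The second stage (R3 + R4 = 66.10 Ω) loads node A in parallel with R2.
R2 ‖ (R3+R4) = 5.627 Ω.
So V_A = 24.0 × 0.4055 = 9.731 V.
Stage 2 is unloaded, so V_B = V_A · R4/(R3+R4) = 9.731 × 32.6/66.10 = 4.799 V.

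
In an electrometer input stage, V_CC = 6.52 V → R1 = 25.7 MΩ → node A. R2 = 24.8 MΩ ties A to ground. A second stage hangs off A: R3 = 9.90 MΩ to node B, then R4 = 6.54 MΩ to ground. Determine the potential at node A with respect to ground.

Looking into the second stage from A: R3 + R4 = 16.44 MΩ appears in parallel with R2.
R2 ‖ (R3+R4) = 9.886 MΩ.
First divider: V_A = V_CC · 9.886/(25.7 + 9.886) = 1.811 V.

V_A ≈ 1.81 V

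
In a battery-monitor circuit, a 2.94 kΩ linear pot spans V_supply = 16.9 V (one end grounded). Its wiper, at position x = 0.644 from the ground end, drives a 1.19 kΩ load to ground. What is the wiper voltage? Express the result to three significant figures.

Split the track: R_lower = x·R_p = 1.893 kΩ, R_upper = (1−x)·R_p = 1.047 kΩ.
R_L loads the lower segment: effective lower R = 0.7307 kΩ.
V_out = 16.9 × 0.7307/(1.047 + 0.7307) = 6.948 V.
(Unloaded: V_out = x·V_supply = 10.9 V.)

V_out ≈ 6.95 V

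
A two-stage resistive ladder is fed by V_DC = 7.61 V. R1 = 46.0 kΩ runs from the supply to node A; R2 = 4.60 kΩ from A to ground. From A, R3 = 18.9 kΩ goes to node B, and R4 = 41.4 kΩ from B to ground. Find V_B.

V_B ≈ 0.444 V

Looking into the second stage from A: R3 + R4 = 60.30 kΩ appears in parallel with R2.
Effective lower resistance at A: R2 ‖ 60.30 = 4.274 kΩ.
V_A = 7.61 × 4.274/(46.0 + 4.274) = 0.6470 V.
V_B = V_A × 0.6866 = 0.4442 V.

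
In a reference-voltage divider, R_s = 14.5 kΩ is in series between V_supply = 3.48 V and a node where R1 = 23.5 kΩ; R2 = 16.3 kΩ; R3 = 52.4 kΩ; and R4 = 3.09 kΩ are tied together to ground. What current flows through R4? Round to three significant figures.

Equivalent of the parallel group: R_p = 2.239 kΩ.
V_A = 3.48 × 2.239/16.74 = 0.4655 V.
Branch current I = V_A/R4 = 0.4655/3.09 = 0.1506 mA.

I ≈ 0.151 mA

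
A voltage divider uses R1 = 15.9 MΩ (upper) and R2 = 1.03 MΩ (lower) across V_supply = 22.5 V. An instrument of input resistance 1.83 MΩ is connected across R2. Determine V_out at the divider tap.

R2 ‖ R_L = (1.03 × 1.83)/(1.03 + 1.83) = 0.6591 MΩ.
Voltage divider with the loaded lower leg: V_out = 22.5 × 0.6591/(15.9 + 0.6591) = 22.5 × 0.03980 = 0.8955 V.
(Unloaded it would be 1.37 V; the load pulls it down.)

V_out ≈ 0.896 V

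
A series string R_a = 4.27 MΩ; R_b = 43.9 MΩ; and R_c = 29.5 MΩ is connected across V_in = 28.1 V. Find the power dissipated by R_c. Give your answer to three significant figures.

Series current I = V_in/ΣR = 28.1/77.67 = 0.3618 µA.
V(R_c) = I·R = 10.67 V; P = V·I = 10.67 × 0.3618 = 3.861 µW.

P ≈ 3.86 µW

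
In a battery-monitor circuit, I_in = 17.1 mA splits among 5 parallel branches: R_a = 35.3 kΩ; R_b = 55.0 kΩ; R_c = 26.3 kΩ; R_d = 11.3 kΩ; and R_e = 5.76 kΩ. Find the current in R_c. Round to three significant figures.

I ≈ 1.88 mA

Total conductance ΣG = 1/35.3 + 1/55.0 + 1/26.3 + 1/11.3 + 1/5.76 = 0.3466 (units of 1/kΩ).
Current divider: I(R_c) = I_in · G_k/ΣG = 17.1 × (0.03802/0.3466) = 17.1 × 0.1097 = 1.876 mA.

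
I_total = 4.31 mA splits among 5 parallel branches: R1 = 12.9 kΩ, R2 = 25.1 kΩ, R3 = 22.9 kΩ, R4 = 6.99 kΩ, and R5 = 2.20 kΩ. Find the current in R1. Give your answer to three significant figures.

I ≈ 0.440 mA

Conductances: ΣG = 1/12.9 + 1/25.1 + 1/22.9 + 1/6.99 + 1/2.20 = 0.7586 (1/kΩ).
Current divider: I(R1) = I_total · G_k/ΣG = 4.31 × (0.07752/0.7586) = 4.31 × 0.1022 = 0.4404 mA.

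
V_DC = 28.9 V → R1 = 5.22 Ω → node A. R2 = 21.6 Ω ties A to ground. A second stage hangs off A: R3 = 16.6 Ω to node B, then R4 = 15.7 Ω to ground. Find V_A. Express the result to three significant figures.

V_A ≈ 20.6 V

Node A sees R2 in parallel with the series input of stage 2, R3 + R4 = 32.30 Ω.
Effective lower resistance at A: R2 ‖ 32.30 = 12.94 Ω.
First divider: V_A = V_DC · 12.94/(5.22 + 12.94) = 20.59 V.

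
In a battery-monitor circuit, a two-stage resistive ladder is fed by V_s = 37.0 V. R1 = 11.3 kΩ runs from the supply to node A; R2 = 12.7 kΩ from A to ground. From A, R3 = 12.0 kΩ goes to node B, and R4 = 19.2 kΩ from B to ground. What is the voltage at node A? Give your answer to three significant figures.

The second stage (R3 + R4 = 31.20 kΩ) loads node A in parallel with R2.
R2 ‖ (R3+R4) = 9.026 kΩ.
First divider: V_A = V_s · 9.026/(11.3 + 9.026) = 16.43 V.

V_A ≈ 16.4 V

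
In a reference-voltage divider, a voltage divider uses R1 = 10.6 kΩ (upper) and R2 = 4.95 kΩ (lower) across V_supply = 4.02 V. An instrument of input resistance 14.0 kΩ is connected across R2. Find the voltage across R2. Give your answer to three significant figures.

V_out ≈ 1.03 V

The load sits in parallel with R2, giving an effective lower resistance R2' = R2·R_L/(R2+R_L) = 3.657 kΩ.
Now apply the divider: V_out = 4.02 × 0.2565 = 1.031 V.
(Unloaded it would be 1.28 V; the load pulls it down.)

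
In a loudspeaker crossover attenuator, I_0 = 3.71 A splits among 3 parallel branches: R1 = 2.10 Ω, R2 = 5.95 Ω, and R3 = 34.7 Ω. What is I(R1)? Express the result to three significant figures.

Total conductance ΣG = 1/2.10 + 1/5.95 + 1/34.7 = 0.6731 (units of 1/Ω).
Current divider: I(R1) = I_0 · G_k/ΣG = 3.71 × (0.4762/0.6731) = 3.71 × 0.7075 = 2.625 A.

I ≈ 2.62 A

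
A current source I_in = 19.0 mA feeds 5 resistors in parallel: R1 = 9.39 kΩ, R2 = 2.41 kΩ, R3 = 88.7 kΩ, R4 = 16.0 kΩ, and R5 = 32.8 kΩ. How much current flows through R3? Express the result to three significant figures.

ΣG = 1/9.39 + 1/2.41 + 1/88.7 + 1/16.0 + 1/32.8 = 0.6257.
R3 takes the fraction G_k/ΣG = 0.01127/0.6257 = 0.01802, so I = 19.0 × 0.01802 = 0.3423 mA.

I ≈ 0.342 mA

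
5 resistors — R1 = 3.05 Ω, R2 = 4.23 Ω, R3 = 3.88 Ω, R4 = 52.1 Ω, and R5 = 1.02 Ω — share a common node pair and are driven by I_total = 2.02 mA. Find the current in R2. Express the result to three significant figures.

I ≈ 0.262 mA

ΣG = 1/3.05 + 1/4.23 + 1/3.88 + 1/52.1 + 1/1.02 = 1.822.
By the current-divider rule, I = I_total · G_k/ΣG = 2.02 × 0.1298 = 0.2622 mA.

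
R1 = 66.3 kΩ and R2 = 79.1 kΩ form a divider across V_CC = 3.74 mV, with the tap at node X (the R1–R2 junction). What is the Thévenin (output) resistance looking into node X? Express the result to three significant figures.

With V_CC suppressed (replaced by a short), R_th = R1 ‖ R2 = (66.30 × 79.1)/(66.30 + 79.1) = 36.07 kΩ.

R_th ≈ 36.1 kΩ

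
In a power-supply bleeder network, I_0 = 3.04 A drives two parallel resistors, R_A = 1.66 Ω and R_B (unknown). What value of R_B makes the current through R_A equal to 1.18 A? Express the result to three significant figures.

R_B ≈ 1.05 Ω

Two-branch current divider: I_A = I_0 · R_B/(R_A + R_B).
With f = 0.3882, R_B = R_A · f/(1−f) = 1.66 × 0.6344 = 1.053 Ω.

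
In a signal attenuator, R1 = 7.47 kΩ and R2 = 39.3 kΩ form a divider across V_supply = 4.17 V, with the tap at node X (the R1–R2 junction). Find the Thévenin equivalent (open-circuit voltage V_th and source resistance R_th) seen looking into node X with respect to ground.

V_th ≈ 3.50 V, R_th ≈ 6.28 kΩ

Open-circuit (no load on X): V_th = V_supply · R2/(R1 + R2) = 4.17 × 39.3/(7.470 + 39.3) = 3.504 V.
With V_supply suppressed (replaced by a short), R_th = R1 ‖ R2 = (7.470 × 39.3)/(7.470 + 39.3) = 6.277 kΩ.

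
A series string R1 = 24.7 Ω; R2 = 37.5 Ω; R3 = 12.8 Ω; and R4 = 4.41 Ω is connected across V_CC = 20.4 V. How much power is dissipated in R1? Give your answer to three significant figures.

The common current is I = 20.4/79.41 = 0.2569 A.
V(R1) = I·R = 6.345 V; P = V·I = 6.345 × 0.2569 = 1.630 W.

P ≈ 1.63 W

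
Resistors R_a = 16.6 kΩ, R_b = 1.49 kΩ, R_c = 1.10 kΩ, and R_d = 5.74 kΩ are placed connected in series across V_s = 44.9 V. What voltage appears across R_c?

V ≈ 1.98 V

Total series resistance ΣR = 16.6 + 1.49 + 1.10 + 5.74 = 24.93 kΩ.
Voltage divider: V = V_s · (1.100 / 24.93) = 44.9 × 0.04412 = 1.981 V.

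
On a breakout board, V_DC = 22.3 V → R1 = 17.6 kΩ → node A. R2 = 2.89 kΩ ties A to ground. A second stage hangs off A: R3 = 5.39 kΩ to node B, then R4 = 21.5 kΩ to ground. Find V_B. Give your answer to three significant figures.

V_B ≈ 2.30 V

Looking into the second stage from A: R3 + R4 = 26.89 kΩ appears in parallel with R2.
Effective lower resistance at A: R2 ‖ 26.89 = 2.610 kΩ.
First divider: V_A = V_DC · 2.610/(17.6 + 2.610) = 2.879 V.
V_B = V_A × 0.7996 = 2.302 V.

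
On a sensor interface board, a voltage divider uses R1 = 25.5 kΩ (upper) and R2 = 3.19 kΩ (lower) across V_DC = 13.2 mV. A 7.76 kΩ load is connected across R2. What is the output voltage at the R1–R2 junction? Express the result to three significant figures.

V_out ≈ 1.07 mV

First combine the lower leg with the load: R2 ‖ R_L = 2.261 kΩ.
Voltage divider with the loaded lower leg: V_out = 13.2 × 2.261/(25.5 + 2.261) = 13.2 × 0.08143 = 1.075 mV.
(Unloaded it would be 1.47 mV; the load pulls it down.)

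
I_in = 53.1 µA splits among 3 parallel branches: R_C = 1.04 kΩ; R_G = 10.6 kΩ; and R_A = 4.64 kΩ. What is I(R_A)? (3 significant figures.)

ΣG = 1/1.04 + 1/10.6 + 1/4.64 = 1.271.
R_A takes the fraction G_k/ΣG = 0.2155/1.271 = 0.1695, so I = 53.1 × 0.1695 = 9.001 µA.

I ≈ 9.00 µA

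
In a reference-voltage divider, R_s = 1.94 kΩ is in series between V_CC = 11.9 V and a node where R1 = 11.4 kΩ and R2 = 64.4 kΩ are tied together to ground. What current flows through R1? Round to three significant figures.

I ≈ 0.870 mA

Combine the parallel branches: R_p = (1/11.4 + 1/64.4)⁻¹ = 9.685 kΩ.
V_A by voltage divider: V_A = 11.9 × 9.685/(1.94 + 9.685) = 9.914 V.
Branch current I = V_A/R1 = 9.914/11.4 = 0.8697 mA.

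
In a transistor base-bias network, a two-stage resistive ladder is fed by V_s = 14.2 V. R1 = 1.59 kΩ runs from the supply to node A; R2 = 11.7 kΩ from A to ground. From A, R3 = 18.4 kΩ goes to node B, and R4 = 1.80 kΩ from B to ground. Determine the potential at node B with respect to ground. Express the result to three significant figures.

V_B ≈ 1.04 V

Node A sees R2 in parallel with the series input of stage 2, R3 + R4 = 20.20 kΩ.
R2 ‖ (R3+R4) = 7.409 kΩ.
So V_A = 14.2 × 0.8233 = 11.69 V.
V_B = V_A × 0.08911 = 1.042 V.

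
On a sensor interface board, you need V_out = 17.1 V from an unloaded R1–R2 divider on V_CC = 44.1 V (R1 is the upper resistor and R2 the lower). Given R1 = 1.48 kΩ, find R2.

R2 ≈ 0.937 kΩ

The divider ratio is R2/(R1+R2) = 17.1/44.1 = 0.3878.
R2 = R1 · 0.3878/(1 − 0.3878) = 0.9373 kΩ.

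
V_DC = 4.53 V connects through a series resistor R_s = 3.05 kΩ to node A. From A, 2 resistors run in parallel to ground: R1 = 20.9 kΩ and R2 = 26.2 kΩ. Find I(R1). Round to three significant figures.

Combine the parallel branches: R_p = (1/20.9 + 1/26.2)⁻¹ = 11.63 kΩ.
V_A = 4.53 × 11.63/14.68 = 3.589 V.
Branch current I = V_A/R1 = 3.589/20.9 = 0.1717 mA.

I ≈ 0.172 mA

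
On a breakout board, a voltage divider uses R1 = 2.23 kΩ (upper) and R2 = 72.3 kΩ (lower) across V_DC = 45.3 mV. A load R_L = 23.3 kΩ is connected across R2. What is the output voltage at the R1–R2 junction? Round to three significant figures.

First combine the lower leg with the load: R2 ‖ R_L = 17.62 kΩ.
Voltage divider with the loaded lower leg: V_out = 45.3 × 17.62/(2.23 + 17.62) = 45.3 × 0.8877 = 40.21 mV.

V_out ≈ 40.2 mV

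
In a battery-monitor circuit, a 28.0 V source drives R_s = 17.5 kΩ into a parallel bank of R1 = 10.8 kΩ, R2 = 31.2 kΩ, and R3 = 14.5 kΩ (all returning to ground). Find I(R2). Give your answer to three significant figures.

Combine the parallel branches: R_p = (1/10.8 + 1/31.2 + 1/14.5)⁻¹ = 5.165 kΩ.
V_A by voltage divider: V_A = 28.0 × 5.165/(17.5 + 5.165) = 6.381 V.
I(R2) = V_A / R2 = 6.381/31.2 = 0.2045 mA.
(Equivalently: I_total = 1.235 mA, then current-divider fraction G_k/ΣG = 0.1655.)

I ≈ 0.205 mA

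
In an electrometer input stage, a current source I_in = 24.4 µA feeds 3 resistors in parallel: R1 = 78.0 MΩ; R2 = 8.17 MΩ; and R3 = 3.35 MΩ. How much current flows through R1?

I ≈ 0.721 µA

ΣG = 1/78.0 + 1/8.17 + 1/3.35 = 0.4337.
Current divider: I(R1) = I_in · G_k/ΣG = 24.4 × (0.01282/0.4337) = 24.4 × 0.02956 = 0.7212 µA.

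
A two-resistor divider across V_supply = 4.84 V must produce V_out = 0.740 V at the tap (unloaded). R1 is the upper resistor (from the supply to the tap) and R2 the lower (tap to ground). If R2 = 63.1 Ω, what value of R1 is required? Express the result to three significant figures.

V_out/V_supply = R2/(R1+R2) = 0.1529.
R1 = R2·(1/k − 1) = 63.1 × 5.541 = 349.6 Ω.

R1 ≈ 350 Ω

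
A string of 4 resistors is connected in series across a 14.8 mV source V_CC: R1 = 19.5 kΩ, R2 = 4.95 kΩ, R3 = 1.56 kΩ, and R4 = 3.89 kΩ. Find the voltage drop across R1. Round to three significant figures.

V ≈ 9.65 mV

ΣR = 19.5 + 4.95 + 1.56 + 3.89 = 29.90 kΩ.
Voltage divider: V = V_CC · (19.50 / 29.90) = 14.8 × 0.6522 = 9.652 mV.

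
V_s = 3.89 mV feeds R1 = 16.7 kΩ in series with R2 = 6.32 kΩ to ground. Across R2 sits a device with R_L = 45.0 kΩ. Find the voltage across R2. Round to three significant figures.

First combine the lower leg with the load: R2 ‖ R_L = 5.542 kΩ.
Then V_out = V_s · R2'/(R1 + R2') = 3.89 × 5.542/22.24 = 0.9692 mV.
(Unloaded it would be 1.07 mV; the load pulls it down.)

V_out ≈ 0.969 mV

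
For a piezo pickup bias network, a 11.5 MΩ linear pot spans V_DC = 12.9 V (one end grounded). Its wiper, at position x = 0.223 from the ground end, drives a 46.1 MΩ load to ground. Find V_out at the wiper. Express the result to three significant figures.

The pot divides into 8.936 MΩ above the wiper and 2.565 MΩ below.
(x·R_p) ‖ R_L = 2.429 MΩ.
V_out = 12.9 × 2.429/(8.936 + 2.429) = 2.758 V.

V_out ≈ 2.76 V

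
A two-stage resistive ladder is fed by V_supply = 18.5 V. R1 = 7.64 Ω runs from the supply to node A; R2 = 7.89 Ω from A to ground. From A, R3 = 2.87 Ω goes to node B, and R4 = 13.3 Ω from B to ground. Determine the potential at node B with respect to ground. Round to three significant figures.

V_B ≈ 6.23 V

The second stage (R3 + R4 = 16.17 Ω) loads node A in parallel with R2.
R2 ‖ (R3+R4) = 5.303 Ω.
So V_A = 18.5 × 0.4097 = 7.580 V.
Then the unloaded second divider: V_B = V_A × R4/(R3+R4) = 7.580 × 0.8225 = 6.234 V.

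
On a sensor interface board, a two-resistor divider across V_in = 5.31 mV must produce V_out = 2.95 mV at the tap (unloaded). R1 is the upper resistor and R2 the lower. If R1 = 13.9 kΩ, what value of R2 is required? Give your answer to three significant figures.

V_out/V_in = R2/(R1+R2) = 0.5556.
Rearranging, R2 = R1·k/(1−k) = 13.9 × 1.250 = 17.38 kΩ.

R2 ≈ 17.4 kΩ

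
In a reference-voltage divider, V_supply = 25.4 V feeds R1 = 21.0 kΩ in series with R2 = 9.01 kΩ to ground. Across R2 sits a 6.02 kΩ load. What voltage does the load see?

V_out ≈ 3.72 V

First combine the lower leg with the load: R2 ‖ R_L = 3.609 kΩ.
Voltage divider with the loaded lower leg: V_out = 25.4 × 3.609/(21.0 + 3.609) = 25.4 × 0.1466 = 3.725 V.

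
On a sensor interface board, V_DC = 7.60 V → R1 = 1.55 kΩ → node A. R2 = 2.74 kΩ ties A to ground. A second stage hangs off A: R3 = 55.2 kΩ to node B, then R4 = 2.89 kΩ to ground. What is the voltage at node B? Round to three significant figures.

The second stage (R3 + R4 = 58.09 kΩ) loads node A in parallel with R2.
Effective lower resistance at A: R2 ‖ 58.09 = 2.617 kΩ.
V_A = 7.60 × 2.617/(1.55 + 2.617) = 4.773 V.
V_B = V_A × 0.04975 = 0.2374 V.

V_B ≈ 0.237 V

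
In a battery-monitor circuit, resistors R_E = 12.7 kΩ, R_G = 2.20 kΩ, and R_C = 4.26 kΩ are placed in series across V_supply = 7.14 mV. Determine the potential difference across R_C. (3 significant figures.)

ΣR = 12.7 + 2.20 + 4.26 = 19.16 kΩ.
By the voltage-divider rule, V = 7.14 × 4.260/19.16 = 1.587 mV.

V ≈ 1.59 mV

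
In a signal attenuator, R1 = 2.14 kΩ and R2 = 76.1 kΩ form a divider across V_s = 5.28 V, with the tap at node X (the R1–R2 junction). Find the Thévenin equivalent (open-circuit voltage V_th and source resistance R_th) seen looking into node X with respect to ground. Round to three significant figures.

V_th ≈ 5.14 V, R_th ≈ 2.08 kΩ

With X open, the divider is unloaded: V_th = 5.28 × 76.1/78.24 = 5.136 V.
Zeroing V_s shorts the top of R1 to ground, so R_th = R1 ‖ R2 = 2.081 kΩ.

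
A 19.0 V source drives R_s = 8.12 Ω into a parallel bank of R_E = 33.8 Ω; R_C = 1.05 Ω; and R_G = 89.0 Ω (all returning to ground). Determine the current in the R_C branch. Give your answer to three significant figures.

I ≈ 2.00 A

Combine the parallel branches: R_p = (1/33.8 + 1/1.05 + 1/89.0)⁻¹ = 1.007 Ω.
V_A by voltage divider: V_A = 19.0 × 1.007/(8.12 + 1.007) = 2.096 V.
Branch current I = V_A/R_C = 2.096/1.05 = 1.996 A.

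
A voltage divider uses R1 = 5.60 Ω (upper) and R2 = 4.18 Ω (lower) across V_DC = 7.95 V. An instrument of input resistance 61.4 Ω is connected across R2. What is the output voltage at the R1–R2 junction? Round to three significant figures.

V_out ≈ 3.27 V

R2 ‖ R_L = (4.18 × 61.4)/(4.18 + 61.4) = 3.914 Ω.
Now apply the divider: V_out = 7.95 × 0.4114 = 3.270 V.
(Unloaded it would be 3.40 V; the load pulls it down.)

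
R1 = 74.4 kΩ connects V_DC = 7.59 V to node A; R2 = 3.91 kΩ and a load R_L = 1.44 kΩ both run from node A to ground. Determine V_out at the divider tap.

The load sits in parallel with R2, giving an effective lower resistance R2' = R2·R_L/(R2+R_L) = 1.052 kΩ.
Now apply the divider: V_out = 7.59 × 0.01395 = 0.1059 V.

V_out ≈ 0.106 V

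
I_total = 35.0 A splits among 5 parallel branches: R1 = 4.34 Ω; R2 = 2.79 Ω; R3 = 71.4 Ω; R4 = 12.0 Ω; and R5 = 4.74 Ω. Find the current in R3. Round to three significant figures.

I ≈ 0.546 A

Conductances: ΣG = 1/4.34 + 1/2.79 + 1/71.4 + 1/12.0 + 1/4.74 = 0.8971 (1/Ω).
Current divider: I(R3) = I_total · G_k/ΣG = 35.0 × (0.01401/0.8971) = 35.0 × 0.01561 = 0.5464 A.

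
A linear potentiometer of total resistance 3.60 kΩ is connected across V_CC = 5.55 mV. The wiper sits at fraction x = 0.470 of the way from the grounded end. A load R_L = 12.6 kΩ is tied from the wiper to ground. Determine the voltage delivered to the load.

V_out ≈ 2.44 mV

Lower segment x·R_p = 1.692 kΩ; upper segment (1−x)·R_p = 1.908 kΩ.
Lower segment in parallel with the load: 1.692 ‖ 12.6 = 1.492 kΩ.
Loaded-divider output: V_out = 5.55 × 0.4388 = 2.435 mV.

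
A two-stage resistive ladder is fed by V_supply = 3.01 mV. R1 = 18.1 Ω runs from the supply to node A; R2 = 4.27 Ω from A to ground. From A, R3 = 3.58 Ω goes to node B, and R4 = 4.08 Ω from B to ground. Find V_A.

V_A ≈ 0.396 mV

The second stage (R3 + R4 = 7.660 Ω) loads node A in parallel with R2.
R2 ‖ (R3+R4) = 2.742 Ω.
First divider: V_A = V_supply · 2.742/(18.1 + 2.742) = 0.3960 mV.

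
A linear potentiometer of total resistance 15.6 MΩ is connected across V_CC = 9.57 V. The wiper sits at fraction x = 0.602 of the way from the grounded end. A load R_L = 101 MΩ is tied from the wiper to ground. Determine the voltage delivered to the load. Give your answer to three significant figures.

V_out ≈ 5.56 V

The pot divides into 6.209 MΩ above the wiper and 9.391 MΩ below.
R_L loads the lower segment: effective lower R = 8.592 MΩ.
V_out = 9.57 × 8.592/(6.209 + 8.592) = 5.556 V.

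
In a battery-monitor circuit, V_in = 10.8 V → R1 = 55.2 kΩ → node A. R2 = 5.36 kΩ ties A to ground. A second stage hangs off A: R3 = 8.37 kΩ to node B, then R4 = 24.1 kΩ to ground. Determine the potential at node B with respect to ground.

V_B ≈ 0.617 V

Node A sees R2 in parallel with the series input of stage 2, R3 + R4 = 32.47 kΩ.
R2 ‖ (R3+R4) = 4.601 kΩ.
V_A = 10.8 × 4.601/(55.2 + 4.601) = 0.8309 V.
Stage 2 is unloaded, so V_B = V_A · R4/(R3+R4) = 0.8309 × 24.1/32.47 = 0.6167 V.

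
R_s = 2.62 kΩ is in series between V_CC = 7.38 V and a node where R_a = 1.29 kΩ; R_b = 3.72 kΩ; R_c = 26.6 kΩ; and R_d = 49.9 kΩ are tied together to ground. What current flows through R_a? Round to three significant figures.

I ≈ 1.47 mA

Parallel bank: R_p = 1/(1/1.29 + 1/3.72 + 1/26.6 + 1/49.9) = 0.9077 kΩ.
V_A = 7.38 × 0.9077/3.528 = 1.899 V.
Branch current I = V_A/R_a = 1.899/1.29 = 1.472 mA.
(Equivalently: I_total = 2.092 mA, then current-divider fraction G_k/ΣG = 0.7037.)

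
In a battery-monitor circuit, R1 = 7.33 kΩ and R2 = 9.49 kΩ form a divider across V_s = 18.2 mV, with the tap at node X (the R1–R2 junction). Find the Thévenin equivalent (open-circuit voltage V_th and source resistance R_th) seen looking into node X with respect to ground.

V_th ≈ 10.3 mV, R_th ≈ 4.14 kΩ

Open-circuit (no load on X): V_th = V_s · R2/(R1 + R2) = 18.2 × 9.49/(7.330 + 9.49) = 10.27 mV.
Looking into X with the source shorted: R_th = R1·R2/(R1+R2) = 7.330 × 9.49/16.82 = 4.136 kΩ.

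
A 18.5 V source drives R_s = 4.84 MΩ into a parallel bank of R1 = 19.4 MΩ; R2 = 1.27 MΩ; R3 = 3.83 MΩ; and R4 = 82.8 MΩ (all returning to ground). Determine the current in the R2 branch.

I ≈ 2.28 µA

Parallel bank: R_p = 1/(1/19.4 + 1/1.27 + 1/3.83 + 1/82.8) = 0.8992 MΩ.
Node voltage V_A = V_s · R_p/(R_s + R_p) = 18.5 × 0.1567 = 2.898 V.
I(R2) = V_A / R2 = 2.898/1.27 = 2.282 µA.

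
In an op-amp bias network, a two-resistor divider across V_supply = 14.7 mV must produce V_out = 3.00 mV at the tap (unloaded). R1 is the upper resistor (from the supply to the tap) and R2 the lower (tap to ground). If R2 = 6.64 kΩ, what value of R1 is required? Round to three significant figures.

R1 ≈ 25.9 kΩ

V_out/V_supply = R2/(R1+R2) = 0.2041.
So R1 = R2 · (V_supply/V_out − 1) = 6.64 × (14.7/3.00 − 1) = 6.64 × 3.900 = 25.90 kΩ.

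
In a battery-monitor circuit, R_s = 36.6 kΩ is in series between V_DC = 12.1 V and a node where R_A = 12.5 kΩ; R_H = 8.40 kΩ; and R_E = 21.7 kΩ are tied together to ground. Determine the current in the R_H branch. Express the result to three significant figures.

Equivalent of the parallel group: R_p = 4.079 kΩ.
V_A by voltage divider: V_A = 12.1 × 4.079/(36.6 + 4.079) = 1.213 V.
Branch current I = V_A/R_H = 1.213/8.40 = 0.1445 mA.

I ≈ 0.144 mA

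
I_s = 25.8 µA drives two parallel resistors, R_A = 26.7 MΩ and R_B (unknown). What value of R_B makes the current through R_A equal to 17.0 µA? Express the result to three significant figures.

R_B ≈ 51.6 MΩ

In a two-way split, I_A/I_s = R_B/(R_A + R_B).
17.0/25.8 = R_B/(R_A + R_B) → R_B = R_A · (0.6589)/(1 − 0.6589) = 26.7 × 1.932 = 51.58 MΩ.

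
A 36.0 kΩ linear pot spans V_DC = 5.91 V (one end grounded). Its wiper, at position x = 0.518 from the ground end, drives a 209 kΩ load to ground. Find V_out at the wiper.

Split the track: R_lower = x·R_p = 18.65 kΩ, R_upper = (1−x)·R_p = 17.35 kΩ.
Lower segment in parallel with the load: 18.65 ‖ 209 = 17.12 kΩ.
Then V_out = V_DC · 17.12/(17.35 + 17.12) = 2.935 V.

V_out ≈ 2.94 V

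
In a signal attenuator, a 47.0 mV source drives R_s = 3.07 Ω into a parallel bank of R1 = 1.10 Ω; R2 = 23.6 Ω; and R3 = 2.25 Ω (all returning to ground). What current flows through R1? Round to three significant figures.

I ≈ 8.08 mA

Combine the parallel branches: R_p = (1/1.10 + 1/23.6 + 1/2.25)⁻¹ = 0.7164 Ω.
Node voltage V_A = V_s · R_p/(R_s + R_p) = 47.0 × 0.1892 = 8.892 mV.
Branch current I = V_A/R1 = 8.892/1.10 = 8.084 mA.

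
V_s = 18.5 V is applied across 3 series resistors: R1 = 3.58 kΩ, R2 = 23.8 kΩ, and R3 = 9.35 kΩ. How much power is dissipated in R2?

The common current is I = 18.5/36.73 = 0.5037 mA.
P(R2) = I²·R2 = (0.5037)² × 23.8 = 6.038 mW.

P ≈ 6.04 mW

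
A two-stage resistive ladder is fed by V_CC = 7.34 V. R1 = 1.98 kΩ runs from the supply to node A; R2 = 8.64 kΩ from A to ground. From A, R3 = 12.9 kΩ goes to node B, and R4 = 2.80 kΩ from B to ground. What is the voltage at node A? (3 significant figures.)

V_A ≈ 5.42 V

Looking into the second stage from A: R3 + R4 = 15.70 kΩ appears in parallel with R2.
Effective lower resistance at A: R2 ‖ 15.70 = 5.573 kΩ.
V_A = 7.34 × 5.573/(1.98 + 5.573) = 5.416 V.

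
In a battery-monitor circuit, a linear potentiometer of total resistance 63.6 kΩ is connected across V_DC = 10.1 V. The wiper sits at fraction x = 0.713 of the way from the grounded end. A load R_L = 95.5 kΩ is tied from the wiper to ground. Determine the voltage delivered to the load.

V_out ≈ 6.34 V

Lower segment x·R_p = 45.35 kΩ; upper segment (1−x)·R_p = 18.25 kΩ.
Lower segment in parallel with the load: 45.35 ‖ 95.5 = 30.75 kΩ.
V_out = 10.1 × 30.75/(18.25 + 30.75) = 6.338 V.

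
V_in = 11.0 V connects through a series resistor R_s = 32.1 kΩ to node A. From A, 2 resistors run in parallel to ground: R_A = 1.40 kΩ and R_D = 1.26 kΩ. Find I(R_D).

Combine the parallel branches: R_p = (1/1.40 + 1/1.26)⁻¹ = 0.6632 kΩ.
Node voltage V_A = V_in · R_p/(R_s + R_p) = 11.0 × 0.02024 = 0.2227 V.
Branch current I = V_A/R_D = 0.2227/1.26 = 0.1767 mA.

I ≈ 0.177 mA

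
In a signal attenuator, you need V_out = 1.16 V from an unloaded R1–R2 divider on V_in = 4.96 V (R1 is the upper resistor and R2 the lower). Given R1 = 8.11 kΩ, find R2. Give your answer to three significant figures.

V_out/V_in = R2/(R1+R2) = 0.2339.
Rearranging, R2 = R1·k/(1−k) = 8.11 × 0.3053 = 2.476 kΩ.

R2 ≈ 2.48 kΩ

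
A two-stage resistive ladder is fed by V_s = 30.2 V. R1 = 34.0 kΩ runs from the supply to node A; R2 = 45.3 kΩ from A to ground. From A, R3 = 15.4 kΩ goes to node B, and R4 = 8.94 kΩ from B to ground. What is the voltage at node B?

The second stage (R3 + R4 = 24.34 kΩ) loads node A in parallel with R2.
R2 ‖ (R3+R4) = 15.83 kΩ.
First divider: V_A = V_s · 15.83/(34.0 + 15.83) = 9.595 V.
Then the unloaded second divider: V_B = V_A × R4/(R3+R4) = 9.595 × 0.3673 = 3.524 V.

V_B ≈ 3.52 V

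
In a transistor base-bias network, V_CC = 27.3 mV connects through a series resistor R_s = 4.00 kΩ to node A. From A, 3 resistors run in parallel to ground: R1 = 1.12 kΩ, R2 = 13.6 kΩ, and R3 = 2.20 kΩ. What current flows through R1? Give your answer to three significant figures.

Equivalent of the parallel group: R_p = 0.7038 kΩ.
Node voltage V_A = V_CC · R_p/(R_s + R_p) = 27.3 × 0.1496 = 4.085 mV.
I(R1) = V_A / R1 = 4.085/1.12 = 3.647 µA.
(Check via current divider: I_total = 5.804 µA; share G_k/ΣG = 0.6284 → same result.)

I ≈ 3.65 µA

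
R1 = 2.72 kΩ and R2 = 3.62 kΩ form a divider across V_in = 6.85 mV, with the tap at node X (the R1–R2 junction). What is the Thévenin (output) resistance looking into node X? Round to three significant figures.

R_th ≈ 1.55 kΩ

Zeroing V_in shorts the top of R1 to ground, so R_th = R1 ‖ R2 = 1.553 kΩ.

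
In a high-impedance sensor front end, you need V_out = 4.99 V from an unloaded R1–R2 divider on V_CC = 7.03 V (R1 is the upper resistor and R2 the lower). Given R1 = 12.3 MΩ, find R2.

The divider ratio is R2/(R1+R2) = 4.99/7.03 = 0.7098.
Rearranging, R2 = R1·k/(1−k) = 12.3 × 2.446 = 30.09 MΩ.

R2 ≈ 30.1 MΩ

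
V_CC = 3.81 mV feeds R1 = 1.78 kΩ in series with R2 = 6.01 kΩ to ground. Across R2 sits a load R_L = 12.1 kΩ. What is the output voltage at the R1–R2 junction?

V_out ≈ 2.64 mV

R2 ‖ R_L = (6.01 × 12.1)/(6.01 + 12.1) = 4.016 kΩ.
Then V_out = V_CC · R2'/(R1 + R2') = 3.81 × 4.016/5.796 = 2.640 mV.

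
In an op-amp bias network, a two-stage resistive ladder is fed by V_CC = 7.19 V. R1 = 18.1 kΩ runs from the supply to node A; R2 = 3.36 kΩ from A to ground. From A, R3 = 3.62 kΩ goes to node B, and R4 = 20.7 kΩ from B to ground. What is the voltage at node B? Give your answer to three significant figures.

V_B ≈ 0.858 V

Node A sees R2 in parallel with the series input of stage 2, R3 + R4 = 24.32 kΩ.
R2 ‖ (R3+R4) = 2.952 kΩ.
V_A = 7.19 × 2.952/(18.1 + 2.952) = 1.008 V.
V_B = V_A × 0.8512 = 0.8582 V.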